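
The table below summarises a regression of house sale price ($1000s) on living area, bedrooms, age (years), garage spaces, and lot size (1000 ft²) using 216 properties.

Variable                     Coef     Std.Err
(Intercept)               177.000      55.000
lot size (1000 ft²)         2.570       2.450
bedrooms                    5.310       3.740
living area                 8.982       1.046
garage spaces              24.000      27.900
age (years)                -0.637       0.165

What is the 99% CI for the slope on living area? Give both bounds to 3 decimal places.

(6.263, 11.701)

Read off: b = 8.982, SE = 1.046 for living area.
df = n − k − 1 = 216 − 5 − 1 = 210.
t* = t_{0.005, 210} = 2.599443.
Margin = t* × SE = 2.599443 × 1.046 = 2.71902.
CI: 8.982 ± 2.71902 → (6.263, 11.701).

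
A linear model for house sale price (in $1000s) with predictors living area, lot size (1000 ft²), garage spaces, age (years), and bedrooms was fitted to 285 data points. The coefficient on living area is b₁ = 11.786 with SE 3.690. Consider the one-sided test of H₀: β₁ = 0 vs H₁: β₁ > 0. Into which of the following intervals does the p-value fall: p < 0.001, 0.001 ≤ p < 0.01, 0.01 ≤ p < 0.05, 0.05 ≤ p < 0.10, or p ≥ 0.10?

t = 11.786 / 3.690 = 3.194.
df = n − k − 1 = 285 − 5 − 1 = 279.
One-sided p = P(T_{279} > t) ≈ 0.0008.
So p < 0.001.

p < 0.001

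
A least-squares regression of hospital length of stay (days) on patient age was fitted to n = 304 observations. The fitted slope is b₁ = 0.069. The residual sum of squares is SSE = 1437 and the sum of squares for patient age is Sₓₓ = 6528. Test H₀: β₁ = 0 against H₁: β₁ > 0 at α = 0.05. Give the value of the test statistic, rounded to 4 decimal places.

MSE = SSE/(n − 2) = 1437/302 = 4.75828.
SE(b₁) = √(MSE/Sₓₓ) = √(4.75828/6528) = 0.0269982.
t = 0.069 / 0.0269982 = 2.5557.
df = n − 2 = 302.
One-sided p ≈ 0.0055, which is < 0.05, so reject H₀.
There is evidence that the true slope on patient age is positive.

t = 2.5557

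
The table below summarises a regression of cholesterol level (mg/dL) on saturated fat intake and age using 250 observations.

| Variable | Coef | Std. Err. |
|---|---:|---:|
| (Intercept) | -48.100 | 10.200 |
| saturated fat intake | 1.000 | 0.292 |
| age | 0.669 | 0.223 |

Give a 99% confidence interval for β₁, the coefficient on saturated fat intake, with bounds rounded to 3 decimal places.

Read off: b = 1.000, SE = 0.292 for saturated fat intake.
df = n − k − 1 = 250 − 2 − 1 = 247.
t* = t_{0.005, 247} = 2.59588.
Margin = t* × SE = 2.59588 × 0.292 = 0.75800.
CI: 1.000 ± 0.75800 → (0.242, 1.758).

(0.242, 1.758)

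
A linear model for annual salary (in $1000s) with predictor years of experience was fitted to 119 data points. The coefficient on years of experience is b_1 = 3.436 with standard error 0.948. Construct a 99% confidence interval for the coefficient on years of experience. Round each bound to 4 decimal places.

df = n − 2 = 119 − 2 = 117.
t* = t_{0.005, 117} = 2.618504.
Margin = t* × SE = 2.618504 × 0.948 = 2.482342.
CI: 3.436 ± 2.482342 → (0.9537, 5.9183).
With 99% confidence, each one-unit increase in years of experience is associated with a change of between 0.9537 and 5.9183 $1000s in annual salary.

(0.9537, 5.9183)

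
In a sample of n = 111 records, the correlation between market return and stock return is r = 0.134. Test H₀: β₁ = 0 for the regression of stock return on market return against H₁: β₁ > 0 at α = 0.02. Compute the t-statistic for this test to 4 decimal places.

t = 1.4117

t = r·√(n − 2)/√(1 − r²) = 0.134·√109/√0.982044 = 1.4117.
df = n − 2 = 109.
One-sided p ≈ 0.0804, which is ≥ 0.02, so fail to reject H₀.
The data do not give significant evidence of a linear association between market return and stock return.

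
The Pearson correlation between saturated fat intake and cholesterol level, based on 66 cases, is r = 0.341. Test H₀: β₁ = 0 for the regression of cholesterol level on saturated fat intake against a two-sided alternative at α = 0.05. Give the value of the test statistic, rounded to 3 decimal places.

t = r·√(n − 2)/√(1 − r²) = 0.341·√64/√0.883719 = 2.902.
df = n − 2 = 64.
Two-sided p ≈ 0.0051, which is < 0.05, so reject H₀.
There is evidence of a linear association between saturated fat intake and cholesterol level.

t = 2.902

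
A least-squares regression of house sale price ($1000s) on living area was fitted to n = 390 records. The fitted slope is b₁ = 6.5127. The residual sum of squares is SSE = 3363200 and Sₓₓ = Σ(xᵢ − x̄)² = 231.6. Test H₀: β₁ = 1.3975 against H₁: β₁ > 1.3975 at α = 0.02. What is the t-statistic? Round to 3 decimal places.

t = 0.836

MSE = SSE/(n − 2) = 3363200/388 = 8668.04.
SE(b₁) = √(MSE/Sₓₓ) = √(8668.04/231.6) = 6.11774.
t = (6.5127 − 1.3975) / 6.11774 = 0.836.
df = n − 2 = 388.
One-sided p ≈ 0.2018, which is ≥ 0.02, so fail to reject H₀.
The data do not give significant evidence that the true slope on living area exceeds 1.3975 $1000s per unit.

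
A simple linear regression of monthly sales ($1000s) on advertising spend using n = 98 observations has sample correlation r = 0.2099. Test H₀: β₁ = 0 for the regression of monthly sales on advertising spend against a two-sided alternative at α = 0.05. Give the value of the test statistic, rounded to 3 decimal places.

t = r·√(n − 2)/√(1 − r²) = 0.2099·√96/√0.955942 = 2.103.
df = n − 2 = 96.
Two-sided p ≈ 0.0380, which is < 0.05, so reject H₀.
There is evidence of a linear association between advertising spend and monthly sales.

t = 2.103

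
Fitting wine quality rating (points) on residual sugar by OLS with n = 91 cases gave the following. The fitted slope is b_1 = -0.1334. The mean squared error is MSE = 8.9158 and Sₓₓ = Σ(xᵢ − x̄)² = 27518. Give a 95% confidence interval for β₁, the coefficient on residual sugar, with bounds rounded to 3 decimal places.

(-0.169, -0.098)

SE(b_1) = √(MSE/Sₓₓ) = √(8.9158/27518) = 0.018.
df = n − 2 = 89.
t* = t_{0.025, 89} = 1.986979.
Margin = t* × SE = 1.986979 × 0.018 = 0.03577.
CI: -0.1334 ± 0.03577 → (-0.169, -0.098).
With 95% confidence, each one-unit increase in residual sugar is associated with a change of between -0.169 and -0.098 points in wine quality rating.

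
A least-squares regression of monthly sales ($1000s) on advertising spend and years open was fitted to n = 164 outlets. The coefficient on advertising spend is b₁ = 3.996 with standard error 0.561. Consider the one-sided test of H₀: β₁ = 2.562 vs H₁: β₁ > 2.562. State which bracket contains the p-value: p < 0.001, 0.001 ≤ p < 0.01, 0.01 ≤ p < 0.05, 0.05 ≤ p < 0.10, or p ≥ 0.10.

t = (3.996 − 2.562) / 0.561 = 2.556.
df = n − k − 1 = 164 − 2 − 1 = 161.
One-sided p = P(T_{161} > t) ≈ 0.0058.
So 0.001 ≤ p < 0.01.

0.001 ≤ p < 0.01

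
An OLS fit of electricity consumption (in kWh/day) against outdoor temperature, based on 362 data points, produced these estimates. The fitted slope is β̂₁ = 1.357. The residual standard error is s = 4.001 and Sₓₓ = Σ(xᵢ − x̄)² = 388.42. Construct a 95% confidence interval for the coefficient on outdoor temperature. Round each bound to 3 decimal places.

(0.958, 1.756)

SE(β̂₁) = s/√Sₓₓ = 4.001/√388.42 = 0.20301.
df = n − 2 = 360.
t* = t_{0.025, 360} = 1.966575.
Margin = t* × SE = 1.966575 × 0.20301 = 0.39923.
CI: 1.357 ± 0.39923 → (0.958, 1.756).
With 95% confidence, each one-unit increase in outdoor temperature is associated with a change of between 0.958 and 1.756 kWh/day in electricity consumption.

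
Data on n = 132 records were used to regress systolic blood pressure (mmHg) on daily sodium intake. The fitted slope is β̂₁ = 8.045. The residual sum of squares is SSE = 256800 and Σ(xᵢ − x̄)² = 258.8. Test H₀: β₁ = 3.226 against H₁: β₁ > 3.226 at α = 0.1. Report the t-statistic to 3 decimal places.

MSE = SSE/(n − 2) = 256800/130 = 1975.38.
SE(β̂₁) = √(MSE/Sₓₓ) = √(1975.38/258.8) = 2.76276.
t = (8.045 − 3.226) / 2.76276 = 1.744.
df = n − 2 = 130.
One-sided p ≈ 0.0417, which is < 0.1, so reject H₀.
There is evidence that the true slope on daily sodium intake exceeds 3.226 mmHg per unit.

t = 1.744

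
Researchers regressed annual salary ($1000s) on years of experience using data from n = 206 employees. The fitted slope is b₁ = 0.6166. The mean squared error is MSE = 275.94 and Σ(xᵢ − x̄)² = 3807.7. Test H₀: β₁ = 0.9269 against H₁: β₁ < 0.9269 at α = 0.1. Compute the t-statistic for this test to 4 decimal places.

SE(b₁) = √(MSE/Sₓₓ) = √(275.94/3807.7) = 0.269201.
t = (0.6166 − 0.9269) / 0.269201 = -1.1527.
df = n − 2 = 204.
One-sided p ≈ 0.1252, which is ≥ 0.1, so fail to reject H₀.
The data do not give significant evidence that the true slope on years of experience is below 0.9269 $1000s per unit.

t = -1.1527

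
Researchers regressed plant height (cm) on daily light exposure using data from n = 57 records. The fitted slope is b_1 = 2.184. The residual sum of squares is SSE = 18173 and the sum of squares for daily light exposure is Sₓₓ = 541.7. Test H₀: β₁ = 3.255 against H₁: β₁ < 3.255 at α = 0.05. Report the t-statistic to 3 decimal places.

t = -1.371

MSE = SSE/(n − 2) = 18173/55 = 330.418.
SE(b_1) = √(MSE/Sₓₓ) = √(330.418/541.7) = 0.781003.
t = (2.184 − 3.255) / 0.781003 = -1.371.
df = n − 2 = 55.
One-sided p ≈ 0.0879, which is ≥ 0.05, so fail to reject H₀.
The data do not give significant evidence that the true slope on daily light exposure is below 3.255 cm per unit.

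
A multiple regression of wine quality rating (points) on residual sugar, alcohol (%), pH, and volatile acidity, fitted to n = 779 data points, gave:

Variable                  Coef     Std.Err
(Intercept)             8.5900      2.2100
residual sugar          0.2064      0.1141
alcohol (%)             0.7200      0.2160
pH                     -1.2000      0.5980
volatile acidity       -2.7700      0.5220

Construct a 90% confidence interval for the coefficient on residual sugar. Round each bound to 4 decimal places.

(0.0185, 0.3943)

Read off: b = 0.2064, SE = 0.1141 for residual sugar.
df = n − k − 1 = 779 − 4 − 1 = 774.
t* = t_{0.05, 774} = 1.646825.
Margin = t* × SE = 1.646825 × 0.1141 = 0.187903.
CI: 0.2064 ± 0.187903 → (0.0185, 0.3943).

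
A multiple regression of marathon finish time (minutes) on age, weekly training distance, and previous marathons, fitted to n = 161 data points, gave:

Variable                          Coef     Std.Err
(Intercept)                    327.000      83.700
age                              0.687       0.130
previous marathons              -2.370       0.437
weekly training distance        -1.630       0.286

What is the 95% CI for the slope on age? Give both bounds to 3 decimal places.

Read off: b = 0.687, SE = 0.130 for age.
df = n − k − 1 = 161 − 3 − 1 = 157.
t* = t_{0.025, 157} = 1.975189.
Margin = t* × SE = 1.975189 × 0.130 = 0.25677.
CI: 0.687 ± 0.25677 → (0.430, 0.944).

(0.430, 0.944)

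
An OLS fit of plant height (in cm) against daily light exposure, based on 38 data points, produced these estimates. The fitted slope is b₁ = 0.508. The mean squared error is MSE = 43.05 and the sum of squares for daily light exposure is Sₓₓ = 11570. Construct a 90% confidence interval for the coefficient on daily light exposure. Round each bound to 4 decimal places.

SE(b₁) = √(MSE/Sₓₓ) = √(43.05/11570) = 0.0609986.
df = n − 2 = 36.
t* = t_{0.05, 36} = 1.688298.
Margin = t* × SE = 1.688298 × 0.0609986 = 0.102984.
CI: 0.508 ± 0.102984 → (0.4050, 0.6110).
With 90% confidence, each one-unit increase in daily light exposure is associated with a change of between 0.4050 and 0.6110 cm in plant height.

(0.4050, 0.6110)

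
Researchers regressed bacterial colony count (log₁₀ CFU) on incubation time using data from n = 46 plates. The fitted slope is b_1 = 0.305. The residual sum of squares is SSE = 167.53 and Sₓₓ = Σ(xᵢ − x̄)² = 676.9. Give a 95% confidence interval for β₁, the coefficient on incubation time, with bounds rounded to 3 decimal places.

MSE = SSE/(n − 2) = 167.53/44 = 3.8075.
SE(b_1) = √(MSE/Sₓₓ) = √(3.8075/676.9) = 0.0749994.
df = n − 2 = 44.
t* = t_{0.025, 44} = 2.015368.
Margin = t* × SE = 2.015368 × 0.0749994 = 0.15115.
CI: 0.305 ± 0.15115 → (0.154, 0.456).
With 95% confidence, each one-unit increase in incubation time is associated with a change of between 0.154 and 0.456 log₁₀ CFU in bacterial colony count.

(0.154, 0.456)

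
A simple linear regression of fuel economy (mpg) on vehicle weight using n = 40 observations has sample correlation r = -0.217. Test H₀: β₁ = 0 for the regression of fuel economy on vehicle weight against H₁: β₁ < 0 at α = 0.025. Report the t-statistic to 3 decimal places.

t = r·√(n − 2)/√(1 − r²) = -0.217·√38/√0.952911 = -1.370.
df = n − 2 = 38.
One-sided p ≈ 0.0893, which is ≥ 0.025, so fail to reject H₀.
The data do not give significant evidence of a linear association between vehicle weight and fuel economy.

t = -1.370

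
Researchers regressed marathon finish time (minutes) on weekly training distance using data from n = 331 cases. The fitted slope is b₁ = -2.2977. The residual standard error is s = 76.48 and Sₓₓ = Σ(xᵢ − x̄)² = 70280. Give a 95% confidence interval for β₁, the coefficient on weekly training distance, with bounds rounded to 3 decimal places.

SE(b₁) = s/√Sₓₓ = 76.48/√70280 = 0.288491.
df = n − 2 = 329.
t* = t_{0.025, 329} = 1.967201.
Margin = t* × SE = 1.967201 × 0.288491 = 0.56752.
CI: -2.2977 ± 0.56752 → (-2.865, -1.730).
With 95% confidence, each one-unit increase in weekly training distance is associated with a change of between -2.865 and -1.730 minutes in marathon finish time.

(-2.865, -1.730)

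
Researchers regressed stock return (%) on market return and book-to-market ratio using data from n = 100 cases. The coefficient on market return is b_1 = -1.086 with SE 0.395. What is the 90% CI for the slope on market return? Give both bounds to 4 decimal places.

df = n − k − 1 = 100 − 2 − 1 = 97.
t* = t_{0.05, 97} = 1.660715.
Margin = t* × SE = 1.660715 × 0.395 = 0.655982.
CI: -1.086 ± 0.655982 → (-1.7420, -0.4300).
With 90% confidence, each one-unit increase in market return is associated with a change of between -1.7420 and -0.4300 % in stock return, holding the other predictors fixed.

(-1.7420, -0.4300)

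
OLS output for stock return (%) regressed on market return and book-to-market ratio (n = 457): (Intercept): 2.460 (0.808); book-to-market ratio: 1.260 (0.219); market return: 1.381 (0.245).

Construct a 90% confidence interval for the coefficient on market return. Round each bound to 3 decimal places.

(0.977, 1.785)

Read off: b = 1.381, SE = 0.245 for market return.
df = n − k − 1 = 457 − 2 − 1 = 454.
t* = t_{0.05, 454} = 1.648217.
Margin = t* × SE = 1.648217 × 0.245 = 0.40381.
CI: 1.381 ± 0.40381 → (0.977, 1.785).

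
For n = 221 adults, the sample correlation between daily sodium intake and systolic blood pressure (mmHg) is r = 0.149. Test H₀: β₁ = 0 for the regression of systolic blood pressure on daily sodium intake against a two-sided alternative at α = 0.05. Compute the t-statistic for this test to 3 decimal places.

t = 2.230

t = r·√(n − 2)/√(1 − r²) = 0.149·√219/√0.977799 = 2.230.
df = n − 2 = 219.
Two-sided p ≈ 0.0268, which is < 0.05, so reject H₀.
There is evidence of a linear association between daily sodium intake and systolic blood pressure.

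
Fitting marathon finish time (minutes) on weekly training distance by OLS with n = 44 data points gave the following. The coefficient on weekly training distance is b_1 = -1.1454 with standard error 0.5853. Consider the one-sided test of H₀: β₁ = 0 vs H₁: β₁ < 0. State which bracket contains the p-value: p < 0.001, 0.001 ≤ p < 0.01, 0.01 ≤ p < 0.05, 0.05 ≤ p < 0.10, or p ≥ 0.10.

0.01 ≤ p < 0.05

t = -1.1454 / 0.5853 = -1.957.
df = n − 2 = 44 − 2 = 42.
One-sided p = P(T_{42} < t) ≈ 0.0285.
So 0.01 ≤ p < 0.05.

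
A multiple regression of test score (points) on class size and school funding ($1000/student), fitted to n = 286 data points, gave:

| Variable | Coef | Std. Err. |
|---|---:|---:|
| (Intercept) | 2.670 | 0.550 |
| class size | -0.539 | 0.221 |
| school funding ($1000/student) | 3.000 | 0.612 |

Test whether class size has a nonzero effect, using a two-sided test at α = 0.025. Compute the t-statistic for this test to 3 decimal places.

Read off: b = -0.539, SE = 0.221 for class size.
H₀: β₁ = 0 vs H₁: β₁ ≠ 0.
t = -0.539 / 0.221 = -2.439.
df = n − k − 1 = 286 − 2 − 1 = 283.
Two-sided p ≈ 0.0153, which is < 0.025, so reject H₀.
There is evidence that class size is associated with test score, holding the other predictors fixed.

t = -2.439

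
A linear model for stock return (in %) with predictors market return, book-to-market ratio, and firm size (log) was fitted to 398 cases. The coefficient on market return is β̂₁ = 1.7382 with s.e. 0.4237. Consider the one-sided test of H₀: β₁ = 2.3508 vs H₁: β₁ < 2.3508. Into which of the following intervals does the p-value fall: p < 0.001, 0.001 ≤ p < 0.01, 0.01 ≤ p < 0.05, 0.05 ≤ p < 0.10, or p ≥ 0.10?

t = (1.7382 − 2.3508) / 0.4237 = -1.446.
df = n − k − 1 = 398 − 3 − 1 = 394.
One-sided p = P(T_{394} < t) ≈ 0.0745.
So 0.05 ≤ p < 0.10.

0.05 ≤ p < 0.10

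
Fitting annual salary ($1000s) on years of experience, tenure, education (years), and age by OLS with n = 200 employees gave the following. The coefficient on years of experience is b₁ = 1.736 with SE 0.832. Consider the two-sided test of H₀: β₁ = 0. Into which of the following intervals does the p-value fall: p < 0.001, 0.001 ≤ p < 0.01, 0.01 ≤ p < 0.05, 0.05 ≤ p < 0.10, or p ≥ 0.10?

0.01 ≤ p < 0.05

t = 1.736 / 0.832 = 2.087.
df = n − k − 1 = 200 − 4 − 1 = 195.
Two-sided p = 2·P(T_{195} > |t|) ≈ 0.0382.
So 0.01 ≤ p < 0.05.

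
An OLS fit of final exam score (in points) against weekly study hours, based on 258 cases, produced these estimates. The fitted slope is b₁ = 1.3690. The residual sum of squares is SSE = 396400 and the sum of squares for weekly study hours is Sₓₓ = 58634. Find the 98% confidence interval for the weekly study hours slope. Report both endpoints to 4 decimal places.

MSE = SSE/(n − 2) = 396400/256 = 1548.44.
SE(b₁) = √(MSE/Sₓₓ) = √(1548.44/58634) = 0.162507.
df = n − 2 = 256.
t* = t_{0.01, 256} = 2.341002.
Margin = t* × SE = 2.341002 × 0.162507 = 0.380429.
CI: 1.3690 ± 0.380429 → (0.9886, 1.7494).
With 98% confidence, each one-unit increase in weekly study hours is associated with a change of between 0.9886 and 1.7494 points in final exam score.

(0.9886, 1.7494)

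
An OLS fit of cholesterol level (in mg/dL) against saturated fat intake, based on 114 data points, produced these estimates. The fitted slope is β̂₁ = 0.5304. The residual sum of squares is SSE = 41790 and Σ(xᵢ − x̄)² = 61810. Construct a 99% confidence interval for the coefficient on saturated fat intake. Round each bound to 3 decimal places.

(0.327, 0.734)

MSE = SSE/(n − 2) = 41790/112 = 373.125.
SE(β̂₁) = √(MSE/Sₓₓ) = √(373.125/61810) = 0.0776958.
df = n − 2 = 112.
t* = t_{0.005, 112} = 2.62044.
Margin = t* × SE = 2.62044 × 0.0776958 = 0.20360.
CI: 0.5304 ± 0.20360 → (0.327, 0.734).
With 99% confidence, each one-unit increase in saturated fat intake is associated with a change of between 0.327 and 0.734 mg/dL in cholesterol level.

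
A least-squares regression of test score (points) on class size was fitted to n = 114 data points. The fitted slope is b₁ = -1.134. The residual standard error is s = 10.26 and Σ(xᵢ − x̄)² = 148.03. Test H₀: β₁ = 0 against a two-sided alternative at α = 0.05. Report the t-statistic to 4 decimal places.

t = -1.3447

SE(b₁) = s/√Sₓₓ = 10.26/√148.03 = 0.843281.
t = -1.134 / 0.843281 = -1.3447.
df = n − 2 = 112.
Two-sided p ≈ 0.1814, which is ≥ 0.05, so fail to reject H₀.
The data do not give significant evidence of an association between class size and test score.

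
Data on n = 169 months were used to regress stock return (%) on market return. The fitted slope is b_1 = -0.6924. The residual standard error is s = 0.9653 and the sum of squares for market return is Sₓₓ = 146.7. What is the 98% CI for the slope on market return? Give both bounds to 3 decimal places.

SE(b_1) = s/√Sₓₓ = 0.9653/√146.7 = 0.079698.
df = n − 2 = 167.
t* = t_{0.01, 167} = 2.348884.
Margin = t* × SE = 2.348884 × 0.079698 = 0.18720.
CI: -0.6924 ± 0.18720 → (-0.880, -0.505).
With 98% confidence, each one-unit increase in market return is associated with a change of between -0.880 and -0.505 % in stock return.

(-0.880, -0.505)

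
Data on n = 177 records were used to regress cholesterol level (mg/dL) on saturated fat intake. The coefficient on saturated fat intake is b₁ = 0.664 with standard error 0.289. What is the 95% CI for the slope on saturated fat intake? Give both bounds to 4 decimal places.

df = n − 2 = 177 − 2 = 175.
t* = t_{0.025, 175} = 1.973612.
Margin = t* × SE = 1.973612 × 0.289 = 0.570374.
CI: 0.664 ± 0.570374 → (0.0936, 1.2344).
With 95% confidence, each one-unit increase in saturated fat intake is associated with a change of between 0.0936 and 1.2344 mg/dL in cholesterol level.

(0.0936, 1.2344)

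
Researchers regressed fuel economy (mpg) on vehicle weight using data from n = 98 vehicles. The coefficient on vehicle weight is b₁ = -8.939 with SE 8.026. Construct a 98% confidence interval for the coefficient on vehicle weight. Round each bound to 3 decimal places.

df = n − 2 = 98 − 2 = 96.
t* = t_{0.01, 96} = 2.365821.
Margin = t* × SE = 2.365821 × 8.026 = 18.98808.
CI: -8.939 ± 18.98808 → (-27.927, 10.049).
With 98% confidence, each one-unit increase in vehicle weight is associated with a change of between -27.927 and 10.049 mpg in fuel economy.

(-27.927, 10.049)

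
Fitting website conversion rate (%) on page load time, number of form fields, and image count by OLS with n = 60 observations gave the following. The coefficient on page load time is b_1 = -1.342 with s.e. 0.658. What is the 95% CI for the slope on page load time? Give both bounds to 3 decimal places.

df = n − k − 1 = 60 − 3 − 1 = 56.
t* = t_{0.025, 56} = 2.003241.
Margin = t* × SE = 2.003241 × 0.658 = 1.31813.
CI: -1.342 ± 1.31813 → (-2.660, -0.024).
With 95% confidence, each one-unit increase in page load time is associated with a change of between -2.660 and -0.024 % in website conversion rate, holding the other predictors fixed.

(-2.660, -0.024)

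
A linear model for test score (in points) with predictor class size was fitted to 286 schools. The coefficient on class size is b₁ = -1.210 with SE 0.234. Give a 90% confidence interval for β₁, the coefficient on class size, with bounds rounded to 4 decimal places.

df = n − 2 = 286 − 2 = 284.
t* = t_{0.05, 284} = 1.650237.
Margin = t* × SE = 1.650237 × 0.234 = 0.386155.
CI: -1.210 ± 0.386155 → (-1.5962, -0.8238).
With 90% confidence, each one-unit increase in class size is associated with a change of between -1.5962 and -0.8238 points in test score.

(-1.5962, -0.8238)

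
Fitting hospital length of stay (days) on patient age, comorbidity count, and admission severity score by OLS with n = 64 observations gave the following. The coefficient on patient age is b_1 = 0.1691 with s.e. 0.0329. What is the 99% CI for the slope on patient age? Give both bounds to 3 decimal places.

(0.082, 0.257)

df = n − k − 1 = 64 − 3 − 1 = 60.
t* = t_{0.005, 60} = 2.660283.
Margin = t* × SE = 2.660283 × 0.0329 = 0.08752.
CI: 0.1691 ± 0.08752 → (0.082, 0.257).
With 99% confidence, each one-unit increase in patient age is associated with a change of between 0.082 and 0.257 days in hospital length of stay, holding the other predictors fixed.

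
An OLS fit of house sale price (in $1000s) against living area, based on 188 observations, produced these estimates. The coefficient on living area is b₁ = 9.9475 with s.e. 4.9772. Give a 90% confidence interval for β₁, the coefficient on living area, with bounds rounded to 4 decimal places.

df = n − 2 = 188 − 2 = 186.
t* = t_{0.05, 186} = 1.653087.
Margin = t* × SE = 1.653087 × 4.9772 = 8.227745.
CI: 9.9475 ± 8.227745 → (1.7198, 18.1752).
With 90% confidence, each one-unit increase in living area is associated with a change of between 1.7198 and 18.1752 $1000s in house sale price.

(1.7198, 18.1752)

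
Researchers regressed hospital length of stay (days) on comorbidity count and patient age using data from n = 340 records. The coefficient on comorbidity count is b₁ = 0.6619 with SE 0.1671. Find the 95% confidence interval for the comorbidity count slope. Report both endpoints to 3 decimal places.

df = n − k − 1 = 340 − 2 − 1 = 337.
t* = t_{0.025, 337} = 1.967028.
Margin = t* × SE = 1.967028 × 0.1671 = 0.32869.
CI: 0.6619 ± 0.32869 → (0.333, 0.991).
With 95% confidence, each one-unit increase in comorbidity count is associated with a change of between 0.333 and 0.991 days in hospital length of stay, holding the other predictors fixed.

(0.333, 0.991)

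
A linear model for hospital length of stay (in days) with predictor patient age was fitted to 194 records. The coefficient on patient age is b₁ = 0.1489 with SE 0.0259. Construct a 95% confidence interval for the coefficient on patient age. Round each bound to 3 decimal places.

df = n − 2 = 194 − 2 = 192.
t* = t_{0.025, 192} = 1.972396.
Margin = t* × SE = 1.972396 × 0.0259 = 0.05109.
CI: 0.1489 ± 0.05109 → (0.098, 0.200).
With 95% confidence, each one-unit increase in patient age is associated with a change of between 0.098 and 0.200 days in hospital length of stay.

(0.098, 0.200)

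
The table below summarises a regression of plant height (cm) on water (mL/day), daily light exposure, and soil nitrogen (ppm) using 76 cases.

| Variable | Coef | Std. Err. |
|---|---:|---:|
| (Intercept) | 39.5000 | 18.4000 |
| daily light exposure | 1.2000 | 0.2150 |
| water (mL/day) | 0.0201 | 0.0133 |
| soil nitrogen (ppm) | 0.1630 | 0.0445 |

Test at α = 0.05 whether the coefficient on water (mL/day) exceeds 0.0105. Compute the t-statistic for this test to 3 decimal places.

t = 0.722

Read off: b = 0.0201, SE = 0.0133 for water (mL/day).
H₀: β₁ = 0.0105 vs H₁: β₁ > 0.0105.
t = (0.0201 − 0.0105) / 0.0133 = 0.722.
df = n − k − 1 = 76 − 3 − 1 = 72.
One-sided p ≈ 0.2364, which is ≥ 0.05, so fail to reject H₀.
The data do not give significant evidence that the true slope on water (mL/day) exceeds 0.0105 cm per unit, holding the other predictors fixed.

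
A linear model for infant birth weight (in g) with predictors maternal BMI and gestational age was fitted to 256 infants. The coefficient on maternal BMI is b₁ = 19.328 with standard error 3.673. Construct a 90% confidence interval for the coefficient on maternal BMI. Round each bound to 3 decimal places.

df = n − k − 1 = 256 − 2 − 1 = 253.
t* = t_{0.05, 253} = 1.650899.
Margin = t* × SE = 1.650899 × 3.673 = 6.06375.
CI: 19.328 ± 6.06375 → (13.264, 25.392).
With 90% confidence, each one-unit increase in maternal BMI is associated with a change of between 13.264 and 25.392 g in infant birth weight, holding the other predictors fixed.

(13.264, 25.392)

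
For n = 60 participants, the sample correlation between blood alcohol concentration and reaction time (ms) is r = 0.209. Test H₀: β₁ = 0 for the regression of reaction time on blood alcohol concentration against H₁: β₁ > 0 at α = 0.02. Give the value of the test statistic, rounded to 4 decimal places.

t = r·√(n − 2)/√(1 − r²) = 0.209·√58/√0.956319 = 1.6276.
df = n − 2 = 58.
One-sided p ≈ 0.0545, which is ≥ 0.02, so fail to reject H₀.
The data do not give significant evidence of a linear association between blood alcohol concentration and reaction time.

t = 1.6276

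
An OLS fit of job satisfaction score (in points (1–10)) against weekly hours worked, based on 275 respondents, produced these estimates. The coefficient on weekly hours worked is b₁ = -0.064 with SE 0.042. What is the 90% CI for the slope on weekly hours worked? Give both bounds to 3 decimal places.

df = n − 2 = 275 − 2 = 273.
t* = t_{0.05, 273} = 1.650454.
Margin = t* × SE = 1.650454 × 0.042 = 0.06932.
CI: -0.064 ± 0.06932 → (-0.133, 0.005).
With 90% confidence, each one-unit increase in weekly hours worked is associated with a change of between -0.133 and 0.005 points (1–10) in job satisfaction score.

(-0.133, 0.005)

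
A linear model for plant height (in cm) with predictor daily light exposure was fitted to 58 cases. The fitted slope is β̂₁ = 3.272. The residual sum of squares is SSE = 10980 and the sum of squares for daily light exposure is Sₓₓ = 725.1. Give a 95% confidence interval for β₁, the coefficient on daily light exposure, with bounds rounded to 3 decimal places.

(2.230, 4.314)

MSE = SSE/(n − 2) = 10980/56 = 196.071.
SE(β̂₁) = √(MSE/Sₓₓ) = √(196.071/725.1) = 0.520006.
df = n − 2 = 56.
t* = t_{0.025, 56} = 2.003241.
Margin = t* × SE = 2.003241 × 0.520006 = 1.04170.
CI: 3.272 ± 1.04170 → (2.230, 4.314).
With 95% confidence, each one-unit increase in daily light exposure is associated with a change of between 2.230 and 4.314 cm in plant height.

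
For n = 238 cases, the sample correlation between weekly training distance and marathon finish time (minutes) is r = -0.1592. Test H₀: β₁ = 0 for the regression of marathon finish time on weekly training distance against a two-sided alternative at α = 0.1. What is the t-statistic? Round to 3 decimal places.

t = -2.477

t = r·√(n − 2)/√(1 − r²) = -0.1592·√236/√0.974655 = -2.477.
df = n − 2 = 236.
Two-sided p ≈ 0.0139, which is < 0.1, so reject H₀.
There is evidence of a linear association between weekly training distance and marathon finish time.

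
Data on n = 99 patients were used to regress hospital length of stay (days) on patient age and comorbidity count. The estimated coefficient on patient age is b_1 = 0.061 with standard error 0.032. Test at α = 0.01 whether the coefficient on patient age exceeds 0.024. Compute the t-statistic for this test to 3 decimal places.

t = 1.156

H₀: β₁ = 0.024 vs H₁: β₁ > 0.024.
t = (b_1 − β₁⁰)/SE = (0.061 − 0.024) / 0.032 = 1.156.
df = n − k − 1 = 99 − 2 − 1 = 96.
One-sided p ≈ 0.1252, which is ≥ 0.01, so fail to reject H₀.
The data do not give significant evidence that the true slope on patient age exceeds 0.024 days per unit, holding the other predictors fixed.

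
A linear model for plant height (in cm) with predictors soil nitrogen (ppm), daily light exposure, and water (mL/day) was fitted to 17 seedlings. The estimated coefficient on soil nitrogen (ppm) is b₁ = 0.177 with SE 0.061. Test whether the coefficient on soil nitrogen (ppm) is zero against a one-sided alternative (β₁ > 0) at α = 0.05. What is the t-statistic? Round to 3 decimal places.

H₀: β₁ = 0 vs H₁: β₁ > 0.
t = (b₁ − β₁⁰)/SE = 0.177 / 0.061 = 2.902.
df = n − k − 1 = 17 − 3 − 1 = 13.
One-sided p ≈ 0.0062, which is < 0.05, so reject H₀.
There is evidence that the true slope on soil nitrogen (ppm) is positive, holding the other predictors fixed.

t = 2.902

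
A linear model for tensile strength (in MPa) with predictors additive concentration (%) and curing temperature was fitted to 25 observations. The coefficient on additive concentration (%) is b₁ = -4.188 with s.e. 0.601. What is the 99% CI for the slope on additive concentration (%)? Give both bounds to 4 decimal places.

(-5.8821, -2.4939)

df = n − k − 1 = 25 − 2 − 1 = 22.
t* = t_{0.005, 22} = 2.818756.
Margin = t* × SE = 2.818756 × 0.601 = 1.694072.
CI: -4.188 ± 1.694072 → (-5.8821, -2.4939).
With 99% confidence, each one-unit increase in additive concentration (%) is associated with a change of between -5.8821 and -2.4939 MPa in tensile strength, holding the other predictors fixed.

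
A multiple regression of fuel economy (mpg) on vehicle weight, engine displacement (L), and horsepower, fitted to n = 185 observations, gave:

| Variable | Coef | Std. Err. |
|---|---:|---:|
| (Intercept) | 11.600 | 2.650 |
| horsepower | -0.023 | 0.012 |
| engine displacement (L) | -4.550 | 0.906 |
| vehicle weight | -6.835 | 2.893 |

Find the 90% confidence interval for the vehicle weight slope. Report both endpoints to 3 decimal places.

Read off: b = -6.835, SE = 2.893 for vehicle weight.
df = n − k − 1 = 185 − 3 − 1 = 181.
t* = t_{0.05, 181} = 1.653316.
Margin = t* × SE = 1.653316 × 2.893 = 4.78304.
CI: -6.835 ± 4.78304 → (-11.618, -2.052).

(-11.618, -2.052)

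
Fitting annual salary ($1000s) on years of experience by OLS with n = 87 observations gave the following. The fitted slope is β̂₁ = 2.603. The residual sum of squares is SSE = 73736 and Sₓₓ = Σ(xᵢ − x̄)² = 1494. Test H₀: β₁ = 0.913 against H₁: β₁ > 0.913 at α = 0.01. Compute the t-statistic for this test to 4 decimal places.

t = 2.2178

MSE = SSE/(n − 2) = 73736/85 = 867.482.
SE(β̂₁) = √(MSE/Sₓₓ) = √(867.482/1494) = 0.762.
t = (2.603 − 0.913) / 0.762 = 2.2178.
df = n − 2 = 85.
One-sided p ≈ 0.0146, which is ≥ 0.01, so fail to reject H₀.
The data do not give significant evidence that the true slope on years of experience exceeds 0.913 $1000s per unit.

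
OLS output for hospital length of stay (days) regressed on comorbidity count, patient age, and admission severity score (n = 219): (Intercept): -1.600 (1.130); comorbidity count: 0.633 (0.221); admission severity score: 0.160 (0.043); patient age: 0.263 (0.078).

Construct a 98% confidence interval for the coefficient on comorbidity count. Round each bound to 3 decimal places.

(0.115, 1.151)

Read off: b = 0.633, SE = 0.221 for comorbidity count.
df = n − k − 1 = 219 − 3 − 1 = 215.
t* = t_{0.01, 215} = 2.343817.
Margin = t* × SE = 2.343817 × 0.221 = 0.51798.
CI: 0.633 ± 0.51798 → (0.115, 1.151).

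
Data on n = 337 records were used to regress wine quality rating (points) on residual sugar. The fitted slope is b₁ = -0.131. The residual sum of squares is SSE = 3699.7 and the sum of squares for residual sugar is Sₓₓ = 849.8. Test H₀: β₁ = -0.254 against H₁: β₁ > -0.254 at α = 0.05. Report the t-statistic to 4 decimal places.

t = 1.0790

MSE = SSE/(n − 2) = 3699.7/335 = 11.0439.
SE(b₁) = √(MSE/Sₓₓ) = √(11.0439/849.8) = 0.113999.
t = (-0.131 − (-0.254)) / 0.113999 = 1.0790.
df = n − 2 = 335.
One-sided p ≈ 0.1407, which is ≥ 0.05, so fail to reject H₀.
The data do not give significant evidence that the true slope on residual sugar exceeds -0.254 points per unit.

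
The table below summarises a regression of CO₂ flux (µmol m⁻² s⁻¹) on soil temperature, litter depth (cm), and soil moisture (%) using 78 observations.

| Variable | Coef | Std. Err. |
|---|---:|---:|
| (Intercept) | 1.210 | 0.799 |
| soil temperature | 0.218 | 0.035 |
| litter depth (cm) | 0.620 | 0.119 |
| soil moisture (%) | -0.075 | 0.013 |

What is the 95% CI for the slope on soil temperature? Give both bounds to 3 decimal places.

(0.148, 0.288)

Read off: b = 0.218, SE = 0.035 for soil temperature.
df = n − k − 1 = 78 − 3 − 1 = 74.
t* = t_{0.025, 74} = 1.992543.
Margin = t* × SE = 1.992543 × 0.035 = 0.06974.
CI: 0.218 ± 0.06974 → (0.148, 0.288).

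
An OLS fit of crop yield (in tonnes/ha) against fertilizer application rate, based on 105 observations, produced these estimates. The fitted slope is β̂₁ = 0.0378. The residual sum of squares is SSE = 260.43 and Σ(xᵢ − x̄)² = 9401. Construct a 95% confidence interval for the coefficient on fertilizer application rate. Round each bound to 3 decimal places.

(0.005, 0.070)

MSE = SSE/(n − 2) = 260.43/103 = 2.52845.
SE(β̂₁) = √(MSE/Sₓₓ) = √(2.52845/9401) = 0.0163998.
df = n − 2 = 103.
t* = t_{0.025, 103} = 1.983264.
Margin = t* × SE = 1.983264 × 0.0163998 = 0.03253.
CI: 0.0378 ± 0.03253 → (0.005, 0.070).
With 95% confidence, each one-unit increase in fertilizer application rate is associated with a change of between 0.005 and 0.070 tonnes/ha in crop yield.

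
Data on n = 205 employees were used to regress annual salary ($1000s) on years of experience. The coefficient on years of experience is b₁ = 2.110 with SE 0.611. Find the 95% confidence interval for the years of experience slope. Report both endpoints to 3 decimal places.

df = n − 2 = 205 − 2 = 203.
t* = t_{0.025, 203} = 1.971719.
Margin = t* × SE = 1.971719 × 0.611 = 1.20472.
CI: 2.110 ± 1.20472 → (0.905, 3.315).
With 95% confidence, each one-unit increase in years of experience is associated with a change of between 0.905 and 3.315 $1000s in annual salary.

(0.905, 3.315)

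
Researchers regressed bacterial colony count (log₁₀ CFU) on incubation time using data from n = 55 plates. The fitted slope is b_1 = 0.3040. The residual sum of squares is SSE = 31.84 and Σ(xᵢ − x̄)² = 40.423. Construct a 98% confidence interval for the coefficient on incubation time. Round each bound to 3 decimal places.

MSE = SSE/(n − 2) = 31.84/53 = 0.600755.
SE(b_1) = √(MSE/Sₓₓ) = √(0.600755/40.423) = 0.121909.
df = n − 2 = 53.
t* = t_{0.01, 53} = 2.39879.
Margin = t* × SE = 2.39879 × 0.121909 = 0.29243.
CI: 0.3040 ± 0.29243 → (0.012, 0.596).
With 98% confidence, each one-unit increase in incubation time is associated with a change of between 0.012 and 0.596 log₁₀ CFU in bacterial colony count.

(0.012, 0.596)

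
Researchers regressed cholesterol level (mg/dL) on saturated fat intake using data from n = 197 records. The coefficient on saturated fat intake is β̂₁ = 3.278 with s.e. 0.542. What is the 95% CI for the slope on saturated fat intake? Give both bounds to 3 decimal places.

df = n − 2 = 197 − 2 = 195.
t* = t_{0.025, 195} = 1.972204.
Margin = t* × SE = 1.972204 × 0.542 = 1.06893.
CI: 3.278 ± 1.06893 → (2.209, 4.347).
With 95% confidence, each one-unit increase in saturated fat intake is associated with a change of between 2.209 and 4.347 mg/dL in cholesterol level.

(2.209, 4.347)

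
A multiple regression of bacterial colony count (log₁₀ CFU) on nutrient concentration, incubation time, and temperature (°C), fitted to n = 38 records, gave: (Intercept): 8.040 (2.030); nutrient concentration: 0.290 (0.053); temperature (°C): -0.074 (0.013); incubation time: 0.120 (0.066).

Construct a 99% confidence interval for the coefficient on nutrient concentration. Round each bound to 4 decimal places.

(0.1454, 0.4346)

Read off: b = 0.290, SE = 0.053 for nutrient concentration.
df = n − k − 1 = 38 − 3 − 1 = 34.
t* = t_{0.005, 34} = 2.728394.
Margin = t* × SE = 2.728394 × 0.053 = 0.144605.
CI: 0.290 ± 0.144605 → (0.1454, 0.4346).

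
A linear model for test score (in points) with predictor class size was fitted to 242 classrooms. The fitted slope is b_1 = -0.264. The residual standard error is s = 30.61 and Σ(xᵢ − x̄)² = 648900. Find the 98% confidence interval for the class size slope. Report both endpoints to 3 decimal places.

SE(b_1) = s/√Sₓₓ = 30.61/√648900 = 0.0379992.
df = n − 2 = 240.
t* = t_{0.01, 240} = 2.341985.
Margin = t* × SE = 2.341985 × 0.0379992 = 0.08899.
CI: -0.264 ± 0.08899 → (-0.353, -0.175).
With 98% confidence, each one-unit increase in class size is associated with a change of between -0.353 and -0.175 points in test score.

(-0.353, -0.175)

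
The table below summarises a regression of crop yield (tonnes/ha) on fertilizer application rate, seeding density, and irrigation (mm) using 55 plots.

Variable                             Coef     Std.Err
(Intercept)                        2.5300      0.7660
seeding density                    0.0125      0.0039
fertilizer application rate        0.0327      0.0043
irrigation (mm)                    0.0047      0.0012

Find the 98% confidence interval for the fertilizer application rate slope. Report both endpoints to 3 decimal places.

Read off: b = 0.0327, SE = 0.0043 for fertilizer application rate.
df = n − k − 1 = 55 − 3 − 1 = 51.
t* = t_{0.01, 51} = 2.401718.
Margin = t* × SE = 2.401718 × 0.0043 = 0.01033.
CI: 0.0327 ± 0.01033 → (0.022, 0.043).

(0.022, 0.043)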